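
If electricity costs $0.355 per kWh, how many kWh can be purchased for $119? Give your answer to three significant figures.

335 kWh

$119 / $0.355 per kWh = 335.2 kWh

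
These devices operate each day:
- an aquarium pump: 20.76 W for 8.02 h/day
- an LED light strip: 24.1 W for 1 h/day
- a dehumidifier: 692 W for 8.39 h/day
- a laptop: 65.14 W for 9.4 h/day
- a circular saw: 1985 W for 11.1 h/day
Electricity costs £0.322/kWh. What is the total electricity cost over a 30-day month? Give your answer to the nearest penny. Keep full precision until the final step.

aquarium pump: 20.76 W × 8.02 h × 30 d = 4,995 Wh = 4.995 kWh
LED light strip: 24.1 W × 1 h × 30 d = 723 Wh = 0.723 kWh
dehumidifier: 692 W × 8.39 h × 30 d = 174,176 Wh = 174.2 kWh
laptop: 65.14 W × 9.4 h × 30 d = 18,369 Wh = 18.37 kWh
circular saw: 1985 W × 11.1 h × 30 d = 661,005 Wh = 661 kWh
Total energy = 4.995 + 0.723 + 174.2 + 18.37 + 661 = 859.3 kWh
Cost = 859.3 kWh × £0.322 = £276.68

£276.68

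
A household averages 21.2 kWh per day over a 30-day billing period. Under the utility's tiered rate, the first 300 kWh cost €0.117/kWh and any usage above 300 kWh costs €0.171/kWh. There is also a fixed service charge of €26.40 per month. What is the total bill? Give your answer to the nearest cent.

€118.96

Usage = 21.2 kWh/day × 30 days = 636 kWh
First 300 kWh × €0.117 = €35.10
Remaining 336 kWh × €0.171 = €57.46
Energy charge = €92.56; + service €26.40 = €118.96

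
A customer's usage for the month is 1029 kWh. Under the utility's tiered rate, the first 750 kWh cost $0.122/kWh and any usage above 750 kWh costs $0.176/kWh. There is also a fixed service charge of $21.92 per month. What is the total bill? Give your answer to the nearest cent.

$162.52

First 750 kWh × $0.122 = $91.50
Remaining 279 kWh × $0.176 = $49.10
Energy charge = $140.60; + service $21.92 = $162.52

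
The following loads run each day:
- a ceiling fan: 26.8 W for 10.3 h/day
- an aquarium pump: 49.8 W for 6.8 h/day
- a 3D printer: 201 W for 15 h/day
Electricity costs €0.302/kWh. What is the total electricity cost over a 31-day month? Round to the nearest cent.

€33.98

ceiling fan: 26.8 W × 10.3 h × 31 d = 8,557 Wh = 8.557 kWh
aquarium pump: 49.8 W × 6.8 h × 31 d = 10,498 Wh = 10.5 kWh
3D printer: 201 W × 15 h × 31 d = 93,465 Wh = 93.47 kWh
Total energy = 8.557 + 10.5 + 93.47 = 112.5 kWh
Cost = 112.5 kWh × €0.302 = €33.98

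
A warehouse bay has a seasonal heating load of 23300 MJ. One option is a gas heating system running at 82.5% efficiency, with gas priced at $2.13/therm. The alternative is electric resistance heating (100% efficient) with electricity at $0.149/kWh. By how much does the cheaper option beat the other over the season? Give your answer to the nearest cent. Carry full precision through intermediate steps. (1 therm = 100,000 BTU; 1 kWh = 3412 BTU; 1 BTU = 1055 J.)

Heat load = 23300 MJ = 23,300,000,000 J / 1055 = 22,085,308 BTU
Gas: input = 22,085,308 / 0.825 = 26,770,070 BTU = 267.7 therm → 267.7 × $2.13 = $570.20
Electric: 22,085,308 BTU / 3412 = 6,473 kWh → × $0.149 = $964.45
Difference = |$570.20 − $964.45| = $394.25

$394.25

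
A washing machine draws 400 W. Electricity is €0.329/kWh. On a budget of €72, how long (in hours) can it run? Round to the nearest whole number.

Energy budget = €72 / €0.329 per kWh = 218.8 kWh = 218,845 Wh
Runtime = 218,845 Wh / 400 W = 547.1 h

547 h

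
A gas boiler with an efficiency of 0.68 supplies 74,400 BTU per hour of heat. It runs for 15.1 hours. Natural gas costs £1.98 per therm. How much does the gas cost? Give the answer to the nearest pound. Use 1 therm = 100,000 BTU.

£33

Heat delivered = 74,400 BTU/h × 15.1 h = 1,123,440 BTU
Gas input = 1,123,440 / 0.68 = 1,652,118 BTU
= 1,652,118 / 100,000 = 16.52 therm
Cost = 16.52 × £1.98/therm = £32.71 ≈ £33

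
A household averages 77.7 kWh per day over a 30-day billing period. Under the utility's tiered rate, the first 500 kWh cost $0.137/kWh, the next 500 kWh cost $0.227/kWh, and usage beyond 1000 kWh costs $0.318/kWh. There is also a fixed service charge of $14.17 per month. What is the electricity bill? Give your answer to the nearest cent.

Usage = 77.7 kWh/day × 30 days = 2331 kWh
First 500 kWh × $0.137 = $68.50
Next 500 kWh × $0.227 = $113.50
Remaining 1331 kWh × $0.318 = $423.26
Energy charge = $605.26; + service $14.17 = $619.43

$619.43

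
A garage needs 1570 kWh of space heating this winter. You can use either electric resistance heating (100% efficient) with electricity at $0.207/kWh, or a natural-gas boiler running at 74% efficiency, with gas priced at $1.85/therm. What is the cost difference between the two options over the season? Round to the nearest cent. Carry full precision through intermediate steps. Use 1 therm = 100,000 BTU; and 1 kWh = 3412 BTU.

$191.07

Heat load = 1570 kWh × 3412 = 5,356,840 BTU
Gas: input = 5,356,840 / 0.74 = 7,238,973 BTU = 72.39 therm → 72.39 × $1.85 = $133.92
Electric: 5,356,840 BTU / 3412 = 1,570 kWh → × $0.207 = $324.99
Difference = |$133.92 − $324.99| = $191.07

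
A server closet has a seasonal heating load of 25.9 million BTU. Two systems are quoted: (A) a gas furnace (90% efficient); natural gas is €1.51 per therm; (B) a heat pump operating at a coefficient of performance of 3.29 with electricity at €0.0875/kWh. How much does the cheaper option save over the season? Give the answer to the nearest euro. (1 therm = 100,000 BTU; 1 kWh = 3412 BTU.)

€233

Heat load = 25.9 × 10⁶ BTU = 25,900,000 BTU
Gas: input = 25,900,000 / 0.900 = 28,777,778 BTU = 287.8 therm → 287.8 × €1.51 = €434.54
Heat pump: 25,900,000 BTU / 3412 = 7,591 kWh heat; / 3.29 = 2,307 kWh in → × €0.0875 = €201.88
Difference = |€434.54 − €201.88| = €232.66 ≈ €233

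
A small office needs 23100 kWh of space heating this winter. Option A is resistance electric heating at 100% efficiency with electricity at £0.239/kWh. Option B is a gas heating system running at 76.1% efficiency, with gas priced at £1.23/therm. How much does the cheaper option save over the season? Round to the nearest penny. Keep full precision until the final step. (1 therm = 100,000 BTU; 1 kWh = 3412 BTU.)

£4246.98

Heat load = 23100 kWh × 3412 = 78,817,200 BTU
Gas: input = 78,817,200 / 0.761 = 103,570,565 BTU = 1,036 therm → 1,036 × £1.23 = £1,273.92
Electric: 78,817,200 BTU / 3412 = 23,100 kWh → × £0.239 = £5,520.90
Difference = |£1,273.92 − £5,520.90| = £4,246.98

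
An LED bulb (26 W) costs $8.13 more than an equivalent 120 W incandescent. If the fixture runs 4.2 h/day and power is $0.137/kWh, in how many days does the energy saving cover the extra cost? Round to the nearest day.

150 days

Power saved = 120 − 26 = 94 W
Daily energy saved = 94 W × 4.2 h = 394.8 Wh = 0.3948 kWh
Daily savings = 0.3948 × $0.137 = $0.0541
Payback = $8.13 / $0.0541 per day = 150.3 days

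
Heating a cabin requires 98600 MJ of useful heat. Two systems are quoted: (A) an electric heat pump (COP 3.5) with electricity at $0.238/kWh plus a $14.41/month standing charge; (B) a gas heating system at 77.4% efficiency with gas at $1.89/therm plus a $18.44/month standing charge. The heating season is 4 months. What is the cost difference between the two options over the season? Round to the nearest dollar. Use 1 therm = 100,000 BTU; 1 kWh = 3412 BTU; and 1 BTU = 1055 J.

Heat load = 98600 MJ = 98,600,000,000 J / 1055 = 93,459,716 BTU
Gas: input = 93,459,716 / 0.774 = 120,748,987 BTU = 1,207 therm → 1,207 × $1.89 = $2,282.16; + 4 × $18.44 standing = $2,355.92
Heat pump: 93,459,716 BTU / 3412 = 27,390 kWh heat; / 3.5 = 7,826 kWh in → × $0.238 = $1,862.62; + 4 × $14.41 standing = $1,920.26
Difference = |$2,355.92 − $1,920.26| = $435.66 ≈ $436

$436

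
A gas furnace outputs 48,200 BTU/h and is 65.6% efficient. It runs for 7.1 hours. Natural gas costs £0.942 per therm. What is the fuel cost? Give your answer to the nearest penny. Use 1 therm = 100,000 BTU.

£4.91

Heat delivered = 48,200 BTU/h × 7.1 h = 342,220 BTU
Gas input = 342,220 / 0.656 = 521,677 BTU
= 521,677 / 100,000 = 5.217 therm
Cost = 5.217 × £0.942/therm = £4.91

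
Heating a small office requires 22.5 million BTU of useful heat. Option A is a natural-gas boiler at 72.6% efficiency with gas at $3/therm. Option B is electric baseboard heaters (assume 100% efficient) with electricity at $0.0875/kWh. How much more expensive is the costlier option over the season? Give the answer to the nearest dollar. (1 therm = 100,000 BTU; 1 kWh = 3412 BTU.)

$353

Heat load = 22.5 × 10⁶ BTU = 22,500,000 BTU
Gas: input = 22,500,000 / 0.726 = 30,991,736 BTU = 309.9 therm → 309.9 × $3 = $929.75
Electric: 22,500,000 BTU / 3412 = 6,594 kWh → × $0.0875 = $577.01
Difference = |$929.75 − $577.01| = $352.74 ≈ $353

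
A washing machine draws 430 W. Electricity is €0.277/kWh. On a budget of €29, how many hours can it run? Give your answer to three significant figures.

Energy budget = €29 / €0.277 per kWh = 104.7 kWh = 104,693 Wh
Runtime = 104,693 Wh / 430 W = 243.5 h

243 h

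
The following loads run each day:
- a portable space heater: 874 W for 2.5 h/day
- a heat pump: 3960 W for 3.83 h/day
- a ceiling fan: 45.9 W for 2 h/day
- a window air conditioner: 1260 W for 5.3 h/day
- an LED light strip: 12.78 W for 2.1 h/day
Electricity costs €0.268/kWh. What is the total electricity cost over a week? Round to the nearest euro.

€45

portable space heater: 874 W × 2.5 h × 7 d = 15,295 Wh = 15.29 kWh
heat pump: 3960 W × 3.83 h × 7 d = 106,168 Wh = 106.2 kWh
ceiling fan: 45.9 W × 2 h × 7 d = 643 Wh = 0.6426 kWh
window air conditioner: 1260 W × 5.3 h × 7 d = 46,746 Wh = 46.75 kWh
LED light strip: 12.78 W × 2.1 h × 7 d = 188 Wh = 0.1879 kWh
Total energy = 15.29 + 106.2 + 0.6426 + 46.75 + 0.1879 = 169 kWh
Cost = 169 kWh × €0.268 = €45.30 ≈ €45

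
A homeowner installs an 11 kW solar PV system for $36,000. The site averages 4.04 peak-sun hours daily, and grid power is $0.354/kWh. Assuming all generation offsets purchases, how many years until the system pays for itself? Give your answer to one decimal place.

6.3 years

Daily generation = 11 kW × 4.04 h = 44.44 kWh
Annual generation = 44.44 × 365 = 16221 kWh
Annual savings = 16221 × $0.354 = $5,742.09
Payback = $36,000 / $5,742.09 = 6.27 years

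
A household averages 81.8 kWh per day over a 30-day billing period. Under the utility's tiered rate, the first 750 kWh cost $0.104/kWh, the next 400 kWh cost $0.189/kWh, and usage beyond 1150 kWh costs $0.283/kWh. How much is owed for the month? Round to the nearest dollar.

Usage = 81.8 kWh/day × 30 days = 2454 kWh
First 750 kWh × $0.104 = $78.00
Next 400 kWh × $0.189 = $75.60
Remaining 1304 kWh × $0.283 = $369.03
Total = $522.63 ≈ $523

$523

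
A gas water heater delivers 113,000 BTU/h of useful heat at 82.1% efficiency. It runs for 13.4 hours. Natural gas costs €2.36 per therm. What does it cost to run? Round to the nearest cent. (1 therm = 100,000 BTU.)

Heat delivered = 113,000 BTU/h × 13.4 h = 1,514,200 BTU
Gas input = 1,514,200 / 0.821 = 1,844,336 BTU
= 1,844,336 / 100,000 = 18.44 therm
Cost = 18.44 × €2.36/therm = €43.53

€43.53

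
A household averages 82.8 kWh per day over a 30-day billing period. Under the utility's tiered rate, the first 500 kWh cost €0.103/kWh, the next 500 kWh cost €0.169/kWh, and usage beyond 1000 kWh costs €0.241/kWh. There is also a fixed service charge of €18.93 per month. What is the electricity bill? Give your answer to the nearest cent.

Usage = 82.8 kWh/day × 30 days = 2484 kWh
First 500 kWh × €0.103 = €51.50
Next 500 kWh × €0.169 = €84.50
Remaining 1484 kWh × €0.241 = €357.64
Energy charge = €493.64; + service €18.93 = €512.57

€512.57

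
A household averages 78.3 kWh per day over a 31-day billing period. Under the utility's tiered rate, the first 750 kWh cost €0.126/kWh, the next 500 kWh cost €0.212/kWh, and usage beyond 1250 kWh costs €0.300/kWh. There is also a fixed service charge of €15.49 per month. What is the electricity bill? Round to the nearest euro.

Usage = 78.3 kWh/day × 31 days = 2427.3 kWh
First 750 kWh × €0.126 = €94.50
Next 500 kWh × €0.212 = €106.00
Remaining 1177.3 kWh × €0.300 = €353.19
Energy charge = €553.69; + service €15.49 = €569.18 ≈ €569

€569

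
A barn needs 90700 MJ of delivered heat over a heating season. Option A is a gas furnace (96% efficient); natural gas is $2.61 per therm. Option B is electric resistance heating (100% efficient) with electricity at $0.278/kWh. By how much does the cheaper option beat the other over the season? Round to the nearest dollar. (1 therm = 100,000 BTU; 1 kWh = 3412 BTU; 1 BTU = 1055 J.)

Heat load = 90700 MJ = 90,700,000,000 J / 1055 = 85,971,564 BTU
Gas: input = 85,971,564 / 0.96 = 89,553,712 BTU = 895.5 therm → 895.5 × $2.61 = $2,337.35
Electric: 85,971,564 BTU / 3412 = 25,200 kWh → × $0.278 = $7,004.72
Difference = |$2,337.35 − $7,004.72| = $4,667.37 ≈ $4667

$4667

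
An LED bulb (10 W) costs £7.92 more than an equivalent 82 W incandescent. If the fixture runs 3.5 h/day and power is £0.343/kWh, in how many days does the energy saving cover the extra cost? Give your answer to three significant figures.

91.6 days

Power saved = 82 − 10 = 72 W
Daily energy saved = 72 W × 3.5 h = 252 Wh = 0.252 kWh
Daily savings = 0.252 × £0.343 = £0.0864
Payback = £7.92 / £0.0864 per day = 91.63 days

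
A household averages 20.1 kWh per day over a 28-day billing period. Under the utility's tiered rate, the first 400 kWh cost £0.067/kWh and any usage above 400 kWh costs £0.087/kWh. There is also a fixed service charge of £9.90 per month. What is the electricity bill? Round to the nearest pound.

Usage = 20.1 kWh/day × 28 days = 562.8 kWh
First 400 kWh × £0.067 = £26.80
Remaining 162.8 kWh × £0.087 = £14.16
Energy charge = £40.96; + service £9.90 = £50.86 ≈ £51

£51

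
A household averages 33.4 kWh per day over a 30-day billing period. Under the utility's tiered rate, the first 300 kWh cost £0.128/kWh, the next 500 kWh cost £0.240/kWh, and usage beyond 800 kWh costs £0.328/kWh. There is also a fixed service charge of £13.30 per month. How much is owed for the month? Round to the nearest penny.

Usage = 33.4 kWh/day × 30 days = 1002 kWh
First 300 kWh × £0.128 = £38.40
Next 500 kWh × £0.240 = £120.00
Remaining 202 kWh × £0.328 = £66.26
Energy charge = £224.66; + service £13.30 = £237.96

£237.96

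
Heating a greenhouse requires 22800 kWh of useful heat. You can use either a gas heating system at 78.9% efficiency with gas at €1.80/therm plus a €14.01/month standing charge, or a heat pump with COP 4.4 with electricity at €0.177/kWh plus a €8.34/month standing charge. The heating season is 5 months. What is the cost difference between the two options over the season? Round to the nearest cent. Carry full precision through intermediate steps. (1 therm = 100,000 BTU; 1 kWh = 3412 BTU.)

€885.93

Heat load = 22800 kWh × 3412 = 77,793,600 BTU
Gas: input = 77,793,600 / 0.789 = 98,597,719 BTU = 986 therm → 986 × €1.80 = €1,774.76; + 5 × €14.01 standing = €1,844.81
Heat pump: 77,793,600 BTU / 3412 = 22,800 kWh heat; / 4.4 = 5,182 kWh in → × €0.177 = €917.18; + 5 × €8.34 standing = €958.88
Difference = |€1,844.81 − €958.88| = €885.93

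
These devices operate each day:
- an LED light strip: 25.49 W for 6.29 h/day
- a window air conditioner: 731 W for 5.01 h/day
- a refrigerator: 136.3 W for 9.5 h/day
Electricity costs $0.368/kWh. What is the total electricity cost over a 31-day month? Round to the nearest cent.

$58.38

LED light strip: 25.49 W × 6.29 h × 31 d = 4,970 Wh = 4.97 kWh
window air conditioner: 731 W × 5.01 h × 31 d = 113,532 Wh = 113.5 kWh
refrigerator: 136.3 W × 9.5 h × 31 d = 40,140 Wh = 40.14 kWh
Total energy = 4.97 + 113.5 + 40.14 = 158.6 kWh
Cost = 158.6 kWh × $0.368 = $58.38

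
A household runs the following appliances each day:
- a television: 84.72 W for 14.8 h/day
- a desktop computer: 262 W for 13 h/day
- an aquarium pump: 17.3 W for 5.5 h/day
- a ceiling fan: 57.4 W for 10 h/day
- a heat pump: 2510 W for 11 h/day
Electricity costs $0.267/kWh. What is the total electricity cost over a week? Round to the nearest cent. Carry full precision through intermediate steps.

$61.56

television: 84.72 W × 14.8 h × 7 d = 8,777 Wh = 8.777 kWh
desktop computer: 262 W × 13 h × 7 d = 23,842 Wh = 23.84 kWh
aquarium pump: 17.3 W × 5.5 h × 7 d = 666 Wh = 0.6661 kWh
ceiling fan: 57.4 W × 10 h × 7 d = 4,018 Wh = 4.018 kWh
heat pump: 2510 W × 11 h × 7 d = 193,270 Wh = 193.3 kWh
Total energy = 8.777 + 23.84 + 0.6661 + 4.018 + 193.3 = 230.6 kWh
Cost = 230.6 kWh × $0.267 = $61.56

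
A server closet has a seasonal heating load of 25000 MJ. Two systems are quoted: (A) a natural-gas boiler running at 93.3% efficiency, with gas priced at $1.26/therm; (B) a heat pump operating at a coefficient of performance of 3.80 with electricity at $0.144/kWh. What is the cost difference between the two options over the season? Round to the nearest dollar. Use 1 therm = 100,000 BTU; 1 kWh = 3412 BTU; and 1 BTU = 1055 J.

Heat load = 25000 MJ = 25,000,000,000 J / 1055 = 23,696,682 BTU
Gas: input = 23,696,682 / 0.933 = 25,398,373 BTU = 254 therm → 254 × $1.26 = $320.02
Heat pump: 23,696,682 BTU / 3412 = 6,945 kWh heat; / 3.80 = 1,828 kWh in → × $0.144 = $263.18
Difference = |$320.02 − $263.18| = $56.84 ≈ $57

$57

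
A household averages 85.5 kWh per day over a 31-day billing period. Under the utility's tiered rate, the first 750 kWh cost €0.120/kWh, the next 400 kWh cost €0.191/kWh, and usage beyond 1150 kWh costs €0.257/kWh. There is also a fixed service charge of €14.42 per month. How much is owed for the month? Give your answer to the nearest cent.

Usage = 85.5 kWh/day × 31 days = 2650.5 kWh
First 750 kWh × €0.120 = €90.00
Next 400 kWh × €0.191 = €76.40
Remaining 1500.5 kWh × €0.257 = €385.63
Energy charge = €552.03; + service €14.42 = €566.45

€566.45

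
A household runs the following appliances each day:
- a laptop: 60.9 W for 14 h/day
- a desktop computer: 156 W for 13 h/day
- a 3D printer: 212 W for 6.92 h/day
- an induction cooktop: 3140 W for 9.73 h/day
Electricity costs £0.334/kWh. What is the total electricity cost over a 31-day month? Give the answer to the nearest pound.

£361

laptop: 60.9 W × 14 h × 31 d = 26,431 Wh = 26.43 kWh
desktop computer: 156 W × 13 h × 31 d = 62,868 Wh = 62.87 kWh
3D printer: 212 W × 6.92 h × 31 d = 45,478 Wh = 45.48 kWh
induction cooktop: 3140 W × 9.73 h × 31 d = 947,118 Wh = 947.1 kWh
Total energy = 26.43 + 62.87 + 45.48 + 947.1 = 1,082 kWh
Cost = 1,082 kWh × £0.334 = £361.35 ≈ £361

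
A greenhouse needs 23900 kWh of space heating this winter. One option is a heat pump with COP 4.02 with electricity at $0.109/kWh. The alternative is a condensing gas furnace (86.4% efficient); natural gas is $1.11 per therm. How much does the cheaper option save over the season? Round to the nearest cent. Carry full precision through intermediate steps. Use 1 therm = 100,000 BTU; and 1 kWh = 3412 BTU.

Heat load = 23900 kWh × 3412 = 81,546,800 BTU
Gas: input = 81,546,800 / 0.864 = 94,382,870 BTU = 943.8 therm → 943.8 × $1.11 = $1,047.65
Heat pump: 81,546,800 BTU / 3412 = 23,900 kWh heat; / 4.02 = 5,945 kWh in → × $0.109 = $648.03
Difference = |$1,047.65 − $648.03| = $399.62

$399.62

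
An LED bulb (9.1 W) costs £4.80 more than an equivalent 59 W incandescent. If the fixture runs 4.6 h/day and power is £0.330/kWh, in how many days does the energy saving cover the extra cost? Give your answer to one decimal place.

63.4 days

Power saved = 59 − 9.1 = 49.9 W
Daily energy saved = 49.9 W × 4.6 h = 229.5 Wh = 0.22954 kWh
Daily savings = 0.22954 × £0.330 = £0.0757
Payback = £4.80 / £0.0757 per day = 63.37 days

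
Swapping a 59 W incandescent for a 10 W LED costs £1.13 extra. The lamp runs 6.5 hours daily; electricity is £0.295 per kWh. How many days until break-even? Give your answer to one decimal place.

12.0 days

Power saved = 59 − 10 = 49 W
Daily energy saved = 49 W × 6.5 h = 318.5 Wh = 0.3185 kWh
Daily savings = 0.3185 × £0.295 = £0.0940
Payback = £1.13 / £0.0940 per day = 12.03 days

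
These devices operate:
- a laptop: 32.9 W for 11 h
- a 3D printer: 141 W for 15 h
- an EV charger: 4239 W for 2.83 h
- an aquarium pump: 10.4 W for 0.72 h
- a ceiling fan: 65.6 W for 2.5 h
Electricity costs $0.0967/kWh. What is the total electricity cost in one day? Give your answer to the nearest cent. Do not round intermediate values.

laptop: 32.9 W × 11 h = 362 Wh = 0.3619 kWh
3D printer: 141 W × 15 h = 2,115 Wh = 2.115 kWh
EV charger: 4239 W × 2.83 h = 11,996 Wh = 12 kWh
aquarium pump: 10.4 W × 0.72 h = 7 Wh = 0.007488 kWh
ceiling fan: 65.6 W × 2.5 h = 164 Wh = 0.164 kWh
Total energy = 0.3619 + 2.115 + 12 + 0.007488 + 0.164 = 14.64 kWh
Cost = 14.64 kWh × $0.0967 = $1.42

$1.42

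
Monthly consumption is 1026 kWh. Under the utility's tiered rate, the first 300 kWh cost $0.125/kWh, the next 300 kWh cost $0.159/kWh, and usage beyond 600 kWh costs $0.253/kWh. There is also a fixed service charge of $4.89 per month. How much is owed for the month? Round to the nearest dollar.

First 300 kWh × $0.125 = $37.50
Next 300 kWh × $0.159 = $47.70
Remaining 426 kWh × $0.253 = $107.78
Energy charge = $192.98; + service $4.89 = $197.87 ≈ $198

$198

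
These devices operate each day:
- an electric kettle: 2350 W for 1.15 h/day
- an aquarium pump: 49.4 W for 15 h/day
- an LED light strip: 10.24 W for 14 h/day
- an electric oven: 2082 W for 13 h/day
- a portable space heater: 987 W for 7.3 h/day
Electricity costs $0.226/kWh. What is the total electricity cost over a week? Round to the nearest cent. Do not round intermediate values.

$59.89

electric kettle: 2350 W × 1.15 h × 7 d = 18,918 Wh = 18.92 kWh
aquarium pump: 49.4 W × 15 h × 7 d = 5,187 Wh = 5.187 kWh
LED light strip: 10.24 W × 14 h × 7 d = 1,004 Wh = 1.004 kWh
electric oven: 2082 W × 13 h × 7 d = 189,462 Wh = 189.5 kWh
portable space heater: 987 W × 7.3 h × 7 d = 50,436 Wh = 50.44 kWh
Total energy = 18.92 + 5.187 + 1.004 + 189.5 + 50.44 = 265 kWh
Cost = 265 kWh × $0.226 = $59.89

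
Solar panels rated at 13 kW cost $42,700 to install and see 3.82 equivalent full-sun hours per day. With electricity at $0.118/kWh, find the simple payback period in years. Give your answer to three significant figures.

20 years

Daily generation = 13 kW × 3.82 h = 49.66 kWh
Annual generation = 49.66 × 365 = 18126 kWh
Annual savings = 18126 × $0.118 = $2,138.86
Payback = $42,700 / $2,138.86 = 20 years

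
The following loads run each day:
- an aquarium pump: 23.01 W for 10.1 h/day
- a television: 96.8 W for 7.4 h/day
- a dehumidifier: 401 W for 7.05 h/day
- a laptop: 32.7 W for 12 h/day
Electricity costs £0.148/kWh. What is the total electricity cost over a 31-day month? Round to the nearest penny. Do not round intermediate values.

£19.12

aquarium pump: 23.01 W × 10.1 h × 31 d = 7,204 Wh = 7.204 kWh
television: 96.8 W × 7.4 h × 31 d = 22,206 Wh = 22.21 kWh
dehumidifier: 401 W × 7.05 h × 31 d = 87,639 Wh = 87.64 kWh
laptop: 32.7 W × 12 h × 31 d = 12,164 Wh = 12.16 kWh
Total energy = 7.204 + 22.21 + 87.64 + 12.16 = 129.2 kWh
Cost = 129.2 kWh × £0.148 = £19.12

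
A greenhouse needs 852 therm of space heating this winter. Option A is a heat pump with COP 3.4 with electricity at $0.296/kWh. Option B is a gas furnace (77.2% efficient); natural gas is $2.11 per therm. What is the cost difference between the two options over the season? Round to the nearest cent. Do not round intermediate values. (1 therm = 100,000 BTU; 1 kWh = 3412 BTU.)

Heat load = 852 therm × 100,000 = 85,200,000 BTU
Gas: input = 85,200,000 / 0.772 = 110,362,694 BTU = 1,104 therm → 1,104 × $2.11 = $2,328.65
Heat pump: 85,200,000 BTU / 3412 = 24,970 kWh heat; / 3.4 = 7,344 kWh in → × $0.296 = $2,173.92
Difference = |$2,328.65 − $2,173.92| = $154.73

$154.73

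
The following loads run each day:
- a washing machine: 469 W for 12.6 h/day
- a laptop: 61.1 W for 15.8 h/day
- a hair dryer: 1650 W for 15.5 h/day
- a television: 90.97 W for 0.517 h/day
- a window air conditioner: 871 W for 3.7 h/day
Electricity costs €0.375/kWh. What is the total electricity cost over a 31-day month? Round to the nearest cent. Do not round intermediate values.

€415.24

washing machine: 469 W × 12.6 h × 31 d = 183,191 Wh = 183.2 kWh
laptop: 61.1 W × 15.8 h × 31 d = 29,927 Wh = 29.93 kWh
hair dryer: 1650 W × 15.5 h × 31 d = 792,825 Wh = 792.8 kWh
television: 90.97 W × 0.517 h × 31 d = 1,458 Wh = 1.458 kWh
window air conditioner: 871 W × 3.7 h × 31 d = 99,904 Wh = 99.9 kWh
Total energy = 183.2 + 29.93 + 792.8 + 1.458 + 99.9 = 1,107 kWh
Cost = 1,107 kWh × €0.375 = €415.24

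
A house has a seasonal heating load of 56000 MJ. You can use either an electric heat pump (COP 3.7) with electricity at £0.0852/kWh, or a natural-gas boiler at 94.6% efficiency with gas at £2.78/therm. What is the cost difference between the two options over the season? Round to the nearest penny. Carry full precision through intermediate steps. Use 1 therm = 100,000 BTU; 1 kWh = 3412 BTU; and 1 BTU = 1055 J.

£1201.64

Heat load = 56000 MJ = 56,000,000,000 J / 1055 = 53,080,569 BTU
Gas: input = 53,080,569 / 0.946 = 56,110,538 BTU = 561.1 therm → 561.1 × £2.78 = £1,559.87
Heat pump: 53,080,569 BTU / 3412 = 15,560 kWh heat; / 3.7 = 4,205 kWh in → × £0.0852 = £358.23
Difference = |£1,559.87 − £358.23| = £1,201.64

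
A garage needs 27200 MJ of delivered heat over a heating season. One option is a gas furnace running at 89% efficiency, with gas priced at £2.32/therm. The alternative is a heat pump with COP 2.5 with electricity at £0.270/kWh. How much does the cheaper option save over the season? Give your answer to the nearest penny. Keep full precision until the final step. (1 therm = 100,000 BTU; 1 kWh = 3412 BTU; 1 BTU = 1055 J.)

Heat load = 27200 MJ = 27,200,000,000 J / 1055 = 25,781,991 BTU
Gas: input = 25,781,991 / 0.89 = 28,968,529 BTU = 289.7 therm → 289.7 × £2.32 = £672.07
Heat pump: 25,781,991 BTU / 3412 = 7,556 kWh heat; / 2.5 = 3,023 kWh in → × £0.270 = £816.08
Difference = |£672.07 − £816.08| = £144.01

£144.01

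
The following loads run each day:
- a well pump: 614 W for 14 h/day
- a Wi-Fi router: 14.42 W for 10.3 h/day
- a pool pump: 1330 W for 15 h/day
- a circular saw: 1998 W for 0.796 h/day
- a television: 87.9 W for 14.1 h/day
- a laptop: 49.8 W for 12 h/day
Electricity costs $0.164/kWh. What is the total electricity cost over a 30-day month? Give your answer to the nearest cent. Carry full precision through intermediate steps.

$158.04

well pump: 614 W × 14 h × 30 d = 257,880 Wh = 257.9 kWh
Wi-Fi router: 14.42 W × 10.3 h × 30 d = 4,456 Wh = 4.456 kWh
pool pump: 1330 W × 15 h × 30 d = 598,500 Wh = 598.5 kWh
circular saw: 1998 W × 0.796 h × 30 d = 47,712 Wh = 47.71 kWh
television: 87.9 W × 14.1 h × 30 d = 37,182 Wh = 37.18 kWh
laptop: 49.8 W × 12 h × 30 d = 17,928 Wh = 17.93 kWh
Total energy = 257.9 + 4.456 + 598.5 + 47.71 + 37.18 + 17.93 = 963.7 kWh
Cost = 963.7 kWh × $0.164 = $158.04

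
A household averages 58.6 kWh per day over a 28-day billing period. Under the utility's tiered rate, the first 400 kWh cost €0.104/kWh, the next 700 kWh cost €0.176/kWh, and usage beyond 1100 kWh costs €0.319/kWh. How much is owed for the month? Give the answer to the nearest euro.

Usage = 58.6 kWh/day × 28 days = 1640.8 kWh
First 400 kWh × €0.104 = €41.60
Next 700 kWh × €0.176 = €123.20
Remaining 540.8 kWh × €0.319 = €172.52
Total = €337.32 ≈ €337

€337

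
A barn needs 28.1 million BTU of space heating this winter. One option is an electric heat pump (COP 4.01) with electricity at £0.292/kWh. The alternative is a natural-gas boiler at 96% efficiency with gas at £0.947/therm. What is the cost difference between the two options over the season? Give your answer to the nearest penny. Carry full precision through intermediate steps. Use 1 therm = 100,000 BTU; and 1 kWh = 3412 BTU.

Heat load = 28.1 × 10⁶ BTU = 28,100,000 BTU
Gas: input = 28,100,000 / 0.96 = 29,270,833 BTU = 292.7 therm → 292.7 × £0.947 = £277.19
Heat pump: 28,100,000 BTU / 3412 = 8,236 kWh heat; / 4.01 = 2,054 kWh in → × £0.292 = £599.70
Difference = |£277.19 − £599.70| = £322.51

£322.51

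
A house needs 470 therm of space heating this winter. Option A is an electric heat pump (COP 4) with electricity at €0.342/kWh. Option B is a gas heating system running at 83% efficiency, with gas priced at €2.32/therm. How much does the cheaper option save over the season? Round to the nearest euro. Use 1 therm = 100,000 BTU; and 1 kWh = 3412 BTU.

Heat load = 470 therm × 100,000 = 47,000,000 BTU
Gas: input = 47,000,000 / 0.83 = 56,626,506 BTU = 566.3 therm → 566.3 × €2.32 = €1,313.73
Heat pump: 47,000,000 BTU / 3412 = 13,770 kWh heat; / 4 = 3,444 kWh in → × €0.342 = €1,177.75
Difference = |€1,313.73 − €1,177.75| = €135.98 ≈ €136

€136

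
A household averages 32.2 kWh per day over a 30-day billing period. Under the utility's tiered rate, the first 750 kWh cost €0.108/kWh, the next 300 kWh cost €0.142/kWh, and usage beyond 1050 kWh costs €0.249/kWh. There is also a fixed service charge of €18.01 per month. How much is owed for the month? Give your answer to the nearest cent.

Usage = 32.2 kWh/day × 30 days = 966 kWh
First 750 kWh × €0.108 = €81.00
Next 216 kWh × €0.142 = €30.67
Remaining tier: 0 kWh (not reached)
Energy charge = €111.67; + service €18.01 = €129.68

€129.68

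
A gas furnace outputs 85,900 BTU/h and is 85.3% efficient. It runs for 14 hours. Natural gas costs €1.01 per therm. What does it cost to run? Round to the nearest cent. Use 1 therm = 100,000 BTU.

€14.24

Heat delivered = 85,900 BTU/h × 14 h = 1,202,600 BTU
Gas input = 1,202,600 / 0.853 = 1,409,848 BTU
= 1,409,848 / 100,000 = 14.1 therm
Cost = 14.1 × €1.01/therm = €14.24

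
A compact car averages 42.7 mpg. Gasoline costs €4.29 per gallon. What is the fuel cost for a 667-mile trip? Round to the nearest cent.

Fuel = 667 mi / 42.7 mpg = 15.62 gal
Cost = 15.62 gal × €4.29/gal = €67.01

€67.01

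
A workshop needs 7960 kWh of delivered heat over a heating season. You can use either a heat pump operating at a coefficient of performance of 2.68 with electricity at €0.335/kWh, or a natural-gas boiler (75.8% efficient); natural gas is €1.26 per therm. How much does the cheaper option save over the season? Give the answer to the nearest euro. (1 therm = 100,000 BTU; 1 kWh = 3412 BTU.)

€544

Heat load = 7960 kWh × 3412 = 27,159,520 BTU
Gas: input = 27,159,520 / 0.758 = 35,830,501 BTU = 358.3 therm → 358.3 × €1.26 = €451.46
Heat pump: 27,159,520 BTU / 3412 = 7,960 kWh heat; / 2.68 = 2,970 kWh in → × €0.335 = €995.00
Difference = |€451.46 − €995.00| = €543.54 ≈ €544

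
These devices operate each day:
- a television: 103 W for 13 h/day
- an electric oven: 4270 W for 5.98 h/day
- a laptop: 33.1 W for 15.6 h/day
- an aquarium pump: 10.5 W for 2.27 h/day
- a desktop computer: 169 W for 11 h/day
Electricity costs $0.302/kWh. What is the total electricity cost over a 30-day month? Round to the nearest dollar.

television: 103 W × 13 h × 30 d = 40,170 Wh = 40.17 kWh
electric oven: 4270 W × 5.98 h × 30 d = 766,038 Wh = 766 kWh
laptop: 33.1 W × 15.6 h × 30 d = 15,491 Wh = 15.49 kWh
aquarium pump: 10.5 W × 2.27 h × 30 d = 715 Wh = 0.7151 kWh
desktop computer: 169 W × 11 h × 30 d = 55,770 Wh = 55.77 kWh
Total energy = 40.17 + 766 + 15.49 + 0.7151 + 55.77 = 878.2 kWh
Cost = 878.2 kWh × $0.302 = $265.21 ≈ $265

$265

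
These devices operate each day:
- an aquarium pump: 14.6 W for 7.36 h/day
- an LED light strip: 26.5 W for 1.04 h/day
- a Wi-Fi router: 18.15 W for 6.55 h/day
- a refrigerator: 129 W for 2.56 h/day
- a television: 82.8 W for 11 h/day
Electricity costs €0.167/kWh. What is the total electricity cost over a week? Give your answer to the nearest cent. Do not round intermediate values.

aquarium pump: 14.6 W × 7.36 h × 7 d = 752 Wh = 0.7522 kWh
LED light strip: 26.5 W × 1.04 h × 7 d = 193 Wh = 0.1929 kWh
Wi-Fi router: 18.15 W × 6.55 h × 7 d = 832 Wh = 0.8322 kWh
refrigerator: 129 W × 2.56 h × 7 d = 2,312 Wh = 2.312 kWh
television: 82.8 W × 11 h × 7 d = 6,376 Wh = 6.376 kWh
Total energy = 0.7522 + 0.1929 + 0.8322 + 2.312 + 6.376 = 10.46 kWh
Cost = 10.46 kWh × €0.167 = €1.75

€1.75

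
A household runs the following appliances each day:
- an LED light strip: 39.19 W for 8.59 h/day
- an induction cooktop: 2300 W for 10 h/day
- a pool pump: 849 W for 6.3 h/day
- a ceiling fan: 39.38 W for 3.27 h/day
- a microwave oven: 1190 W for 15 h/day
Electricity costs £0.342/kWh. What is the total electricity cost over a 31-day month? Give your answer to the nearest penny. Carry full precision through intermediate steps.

£494.73

LED light strip: 39.19 W × 8.59 h × 31 d = 10,436 Wh = 10.44 kWh
induction cooktop: 2300 W × 10 h × 31 d = 713,000 Wh = 713 kWh
pool pump: 849 W × 6.3 h × 31 d = 165,810 Wh = 165.8 kWh
ceiling fan: 39.38 W × 3.27 h × 31 d = 3,992 Wh = 3.992 kWh
microwave oven: 1190 W × 15 h × 31 d = 553,350 Wh = 553.4 kWh
Total energy = 10.44 + 713 + 165.8 + 3.992 + 553.4 = 1,447 kWh
Cost = 1,447 kWh × £0.342 = £494.73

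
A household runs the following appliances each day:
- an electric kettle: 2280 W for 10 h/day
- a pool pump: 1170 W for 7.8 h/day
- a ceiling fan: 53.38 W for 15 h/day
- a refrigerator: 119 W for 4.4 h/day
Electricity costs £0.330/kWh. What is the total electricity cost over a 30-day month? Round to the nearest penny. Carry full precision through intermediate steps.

£329.18

electric kettle: 2280 W × 10 h × 30 d = 684,000 Wh = 684 kWh
pool pump: 1170 W × 7.8 h × 30 d = 273,780 Wh = 273.8 kWh
ceiling fan: 53.38 W × 15 h × 30 d = 24,021 Wh = 24.02 kWh
refrigerator: 119 W × 4.4 h × 30 d = 15,708 Wh = 15.71 kWh
Total energy = 684 + 273.8 + 24.02 + 15.71 = 997.5 kWh
Cost = 997.5 kWh × £0.330 = £329.18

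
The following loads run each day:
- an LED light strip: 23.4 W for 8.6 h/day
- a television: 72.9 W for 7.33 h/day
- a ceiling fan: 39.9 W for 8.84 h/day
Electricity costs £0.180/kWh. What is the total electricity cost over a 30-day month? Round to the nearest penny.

£5.88

LED light strip: 23.4 W × 8.6 h × 30 d = 6,037 Wh = 6.037 kWh
television: 72.9 W × 7.33 h × 30 d = 16,031 Wh = 16.03 kWh
ceiling fan: 39.9 W × 8.84 h × 30 d = 10,581 Wh = 10.58 kWh
Total energy = 6.037 + 16.03 + 10.58 = 32.65 kWh
Cost = 32.65 kWh × £0.180 = £5.88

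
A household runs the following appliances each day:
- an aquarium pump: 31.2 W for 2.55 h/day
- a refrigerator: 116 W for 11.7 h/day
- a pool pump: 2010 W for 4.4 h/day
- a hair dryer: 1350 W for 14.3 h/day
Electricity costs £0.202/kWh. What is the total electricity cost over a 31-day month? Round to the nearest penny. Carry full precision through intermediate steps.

£185.27

aquarium pump: 31.2 W × 2.55 h × 31 d = 2,466 Wh = 2.466 kWh
refrigerator: 116 W × 11.7 h × 31 d = 42,073 Wh = 42.07 kWh
pool pump: 2010 W × 4.4 h × 31 d = 274,164 Wh = 274.2 kWh
hair dryer: 1350 W × 14.3 h × 31 d = 598,455 Wh = 598.5 kWh
Total energy = 2.466 + 42.07 + 274.2 + 598.5 = 917.2 kWh
Cost = 917.2 kWh × £0.202 = £185.27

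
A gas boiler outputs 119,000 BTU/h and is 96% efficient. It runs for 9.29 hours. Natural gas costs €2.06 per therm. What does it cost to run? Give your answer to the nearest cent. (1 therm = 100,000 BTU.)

Heat delivered = 119,000 BTU/h × 9.29 h = 1,105,510 BTU
Gas input = 1,105,510 / 0.96 = 1,151,573 BTU
= 1,151,573 / 100,000 = 11.52 therm
Cost = 11.52 × €2.06/therm = €23.72

€23.72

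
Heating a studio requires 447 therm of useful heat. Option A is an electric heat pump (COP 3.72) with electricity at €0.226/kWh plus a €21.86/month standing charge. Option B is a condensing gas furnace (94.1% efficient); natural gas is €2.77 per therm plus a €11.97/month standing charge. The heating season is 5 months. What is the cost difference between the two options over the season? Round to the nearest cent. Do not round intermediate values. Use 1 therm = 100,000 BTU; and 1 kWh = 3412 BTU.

€470.46

Heat load = 447 therm × 100,000 = 44,700,000 BTU
Gas: input = 44,700,000 / 0.941 = 47,502,657 BTU = 475 therm → 475 × €2.77 = €1,315.82; + 5 × €11.97 standing = €1,375.67
Heat pump: 44,700,000 BTU / 3412 = 13,100 kWh heat; / 3.72 = 3,522 kWh in → × €0.226 = €795.91; + 5 × €21.86 standing = €905.21
Difference = |€1,375.67 − €905.21| = €470.46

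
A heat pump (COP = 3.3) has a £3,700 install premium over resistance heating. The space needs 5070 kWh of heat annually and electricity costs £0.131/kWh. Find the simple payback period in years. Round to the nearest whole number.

Resistance: 5070 kWh × £0.131 = £664.17/yr
Heat pump: 5070 / 3.3 = 1536 kWh in → × £0.131 = £201.26/yr
Annual savings = £462.91
Payback = £3,700 / £462.91 = 7.99 years

8 years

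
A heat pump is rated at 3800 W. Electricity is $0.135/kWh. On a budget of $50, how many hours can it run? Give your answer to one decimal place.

97.5 h

Energy budget = $50 / $0.135 per kWh = 370.4 kWh = 370,370 Wh
Runtime = 370,370 Wh / 3800 W = 97.47 h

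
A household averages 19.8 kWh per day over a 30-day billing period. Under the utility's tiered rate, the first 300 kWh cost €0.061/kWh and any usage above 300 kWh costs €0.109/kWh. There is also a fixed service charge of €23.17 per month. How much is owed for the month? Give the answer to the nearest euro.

€74

Usage = 19.8 kWh/day × 30 days = 594 kWh
First 300 kWh × €0.061 = €18.30
Remaining 294 kWh × €0.109 = €32.05
Energy charge = €50.35; + service €23.17 = €73.52 ≈ €74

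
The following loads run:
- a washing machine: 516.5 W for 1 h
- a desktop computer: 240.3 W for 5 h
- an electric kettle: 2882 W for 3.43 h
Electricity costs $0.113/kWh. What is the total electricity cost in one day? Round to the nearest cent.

washing machine: 516.5 W × 1 h = 516 Wh = 0.5165 kWh
desktop computer: 240.3 W × 5 h = 1,202 Wh = 1.202 kWh
electric kettle: 2882 W × 3.43 h = 9,885 Wh = 9.885 kWh
Total energy = 0.5165 + 1.202 + 9.885 = 11.6 kWh
Cost = 11.6 kWh × $0.113 = $1.31

$1.31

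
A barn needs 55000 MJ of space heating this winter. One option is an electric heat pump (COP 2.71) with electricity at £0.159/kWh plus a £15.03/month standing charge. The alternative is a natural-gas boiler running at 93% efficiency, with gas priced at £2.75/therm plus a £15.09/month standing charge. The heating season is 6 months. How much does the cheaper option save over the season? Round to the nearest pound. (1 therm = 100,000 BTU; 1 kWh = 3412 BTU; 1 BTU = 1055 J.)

Heat load = 55000 MJ = 55,000,000,000 J / 1055 = 52,132,701 BTU
Gas: input = 52,132,701 / 0.93 = 56,056,668 BTU = 560.6 therm → 560.6 × £2.75 = £1,541.56; + 6 × £15.09 standing = £1,632.10
Heat pump: 52,132,701 BTU / 3412 = 15,280 kWh heat; / 2.71 = 5,638 kWh in → × £0.159 = £896.46; + 6 × £15.03 standing = £986.64
Difference = |£1,632.10 − £986.64| = £645.46 ≈ £645

£645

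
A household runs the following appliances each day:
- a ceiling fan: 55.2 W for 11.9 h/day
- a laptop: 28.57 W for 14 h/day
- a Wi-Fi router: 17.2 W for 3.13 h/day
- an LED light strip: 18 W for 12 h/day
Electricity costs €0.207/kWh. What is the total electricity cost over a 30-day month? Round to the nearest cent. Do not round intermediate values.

ceiling fan: 55.2 W × 11.9 h × 30 d = 19,706 Wh = 19.71 kWh
laptop: 28.57 W × 14 h × 30 d = 11,999 Wh = 12 kWh
Wi-Fi router: 17.2 W × 3.13 h × 30 d = 1,615 Wh = 1.615 kWh
LED light strip: 18 W × 12 h × 30 d = 6,480 Wh = 6.48 kWh
Total energy = 19.71 + 12 + 1.615 + 6.48 = 39.8 kWh
Cost = 39.8 kWh × €0.207 = €8.24

€8.24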